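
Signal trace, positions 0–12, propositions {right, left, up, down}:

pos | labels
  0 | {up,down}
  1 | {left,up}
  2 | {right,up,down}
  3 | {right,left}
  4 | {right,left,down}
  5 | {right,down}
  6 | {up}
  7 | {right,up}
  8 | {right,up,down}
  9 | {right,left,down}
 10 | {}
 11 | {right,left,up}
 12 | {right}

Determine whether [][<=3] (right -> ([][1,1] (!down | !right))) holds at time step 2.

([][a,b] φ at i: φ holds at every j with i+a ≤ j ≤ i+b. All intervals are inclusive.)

Does not hold

Check (right -> ([][1,1] (!down | !right))) at every j in [2,5]:
  j=2: antecedent true; consequent holds on [3,3] → ✓
  j=3: antecedent true; consequent fails at 4 → ✗
  j=4: antecedent true; consequent fails at 5 → ✗
  j=5: antecedent true; consequent holds on [6,6] → ✓
Fails at j=3 → formula fails.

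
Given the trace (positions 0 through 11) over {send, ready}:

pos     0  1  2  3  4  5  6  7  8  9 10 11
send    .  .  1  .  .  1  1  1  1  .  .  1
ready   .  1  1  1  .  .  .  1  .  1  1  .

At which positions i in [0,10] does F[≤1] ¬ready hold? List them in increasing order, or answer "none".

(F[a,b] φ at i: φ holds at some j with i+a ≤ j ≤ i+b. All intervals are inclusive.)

Evaluate at each i in [0,10]:
  i=0: ✓ (witness j=0)
  i=1: ✗ (none in [1,2])
  i=2: ✗ (none in [2,3])
  i=3: ✓ (witness j=4)
  i=4: ✓ (witness j=4)
  i=5: ✓ (witness j=5)
  i=6: ✓ (witness j=6)
  i=7: ✓ (witness j=8)
  i=8: ✓ (witness j=8)
  i=9: ✗ (none in [9,10])
  i=10: ✓ (witness j=11)

0, 3, 4, 5, 6, 7, 8, 10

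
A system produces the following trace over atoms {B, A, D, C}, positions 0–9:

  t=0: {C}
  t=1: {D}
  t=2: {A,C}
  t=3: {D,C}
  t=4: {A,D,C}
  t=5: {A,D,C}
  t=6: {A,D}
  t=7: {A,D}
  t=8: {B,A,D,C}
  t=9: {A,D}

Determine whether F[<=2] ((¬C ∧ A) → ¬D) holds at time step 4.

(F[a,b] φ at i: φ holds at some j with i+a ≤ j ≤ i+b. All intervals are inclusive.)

Check ((¬C ∧ A) → ¬D) at each j in [4,6]:
  j=4: true
  j=5: true
  j=6: false
Found at j=4 → formula holds.

Holds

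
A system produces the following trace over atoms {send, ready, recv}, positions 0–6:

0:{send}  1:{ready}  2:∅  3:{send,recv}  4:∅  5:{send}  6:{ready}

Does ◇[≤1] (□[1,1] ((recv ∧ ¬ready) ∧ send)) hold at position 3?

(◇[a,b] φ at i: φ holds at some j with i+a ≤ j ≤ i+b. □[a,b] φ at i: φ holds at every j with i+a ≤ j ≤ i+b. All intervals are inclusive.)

Does not hold

Check □[1,1] ((recv ∧ ¬ready) ∧ send) at each j in [3,4]:
  j=3: fails at 4
  j=4: fails at 5
No position in the window satisfies it → formula fails.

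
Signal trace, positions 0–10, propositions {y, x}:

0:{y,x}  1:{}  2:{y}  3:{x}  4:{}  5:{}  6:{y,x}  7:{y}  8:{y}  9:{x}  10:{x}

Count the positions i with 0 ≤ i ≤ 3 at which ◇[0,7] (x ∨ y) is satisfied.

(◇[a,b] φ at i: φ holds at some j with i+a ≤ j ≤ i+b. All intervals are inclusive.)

Evaluate at each i in [0,3]:
  i=0: ✓ (witness j=0)
  i=1: ✓ (witness j=2)
  i=2: ✓ (witness j=2)
  i=3: ✓ (witness j=3)
Positions where it holds: {0, 1, 2, 3} → 4.

4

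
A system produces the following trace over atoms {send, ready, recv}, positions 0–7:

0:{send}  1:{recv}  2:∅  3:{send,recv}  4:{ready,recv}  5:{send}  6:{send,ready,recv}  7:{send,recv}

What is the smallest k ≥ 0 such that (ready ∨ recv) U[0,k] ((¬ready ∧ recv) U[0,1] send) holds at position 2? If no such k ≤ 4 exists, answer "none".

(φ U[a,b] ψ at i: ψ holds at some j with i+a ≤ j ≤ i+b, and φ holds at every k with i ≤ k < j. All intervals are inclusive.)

Need earliest j ≥ 2 with ((¬ready ∧ recv) U[0,1] send), and (ready ∨ recv) at every k in [2,j-1].
  j=2: rhs fails.
  j=3: rhs holds but lhs fails at k=2.
  j=4: rhs fails.
  j=5: rhs holds but lhs fails at k=2.
  j=6: rhs holds but lhs fails at k=2.
No witness within the range → none.

none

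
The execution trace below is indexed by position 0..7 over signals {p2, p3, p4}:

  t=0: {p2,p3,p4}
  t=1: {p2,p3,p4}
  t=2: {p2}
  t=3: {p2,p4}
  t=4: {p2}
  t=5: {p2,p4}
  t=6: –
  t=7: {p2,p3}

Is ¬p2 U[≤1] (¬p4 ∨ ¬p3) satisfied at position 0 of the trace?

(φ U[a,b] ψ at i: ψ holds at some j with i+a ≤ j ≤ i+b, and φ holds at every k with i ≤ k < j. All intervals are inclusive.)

Need some j in [0,1] with (¬p4 ∨ ¬p3), and ¬p2 at every k in [0,j-1].
  j=0: (¬p4 ∨ ¬p3) false.
  j=1: (¬p4 ∨ ¬p3) false.
No j in the window works → until fails.

Does not hold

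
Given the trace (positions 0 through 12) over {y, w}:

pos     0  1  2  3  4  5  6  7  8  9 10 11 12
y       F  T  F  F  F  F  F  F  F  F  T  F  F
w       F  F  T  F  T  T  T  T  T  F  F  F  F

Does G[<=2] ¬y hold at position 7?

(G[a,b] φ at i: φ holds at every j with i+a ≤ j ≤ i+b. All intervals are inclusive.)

Holds

Check ¬y at every j in [7,9]:
  j=7: true
  j=8: true
  j=9: true
All positions satisfy it → formula holds.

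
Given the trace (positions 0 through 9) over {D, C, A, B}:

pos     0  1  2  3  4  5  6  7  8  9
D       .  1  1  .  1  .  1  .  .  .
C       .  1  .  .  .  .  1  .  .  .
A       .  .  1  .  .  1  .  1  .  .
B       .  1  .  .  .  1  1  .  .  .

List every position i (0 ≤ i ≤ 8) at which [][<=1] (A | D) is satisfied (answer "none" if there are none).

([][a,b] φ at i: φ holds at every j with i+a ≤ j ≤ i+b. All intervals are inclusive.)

1, 4, 5, 6

Evaluate at each i in [0,8]:
  i=0: ✗ (fails at j=0)
  i=1: ✓ (all of [1,2])
  i=2: ✗ (fails at j=3)
  i=3: ✗ (fails at j=3)
  i=4: ✓ (all of [4,5])
  i=5: ✓ (all of [5,6])
  i=6: ✓ (all of [6,7])
  i=7: ✗ (fails at j=8)
  i=8: ✗ (fails at j=8)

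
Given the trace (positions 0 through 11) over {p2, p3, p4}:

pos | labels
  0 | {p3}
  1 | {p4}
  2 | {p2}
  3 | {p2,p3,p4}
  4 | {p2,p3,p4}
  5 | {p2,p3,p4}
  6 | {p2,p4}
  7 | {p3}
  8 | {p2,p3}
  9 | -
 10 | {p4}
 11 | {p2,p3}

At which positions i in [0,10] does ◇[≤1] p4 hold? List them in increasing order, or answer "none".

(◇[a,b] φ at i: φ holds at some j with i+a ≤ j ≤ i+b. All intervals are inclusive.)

Evaluate at each i in [0,10]:
  i=0: ✓ (witness j=1)
  i=1: ✓ (witness j=1)
  i=2: ✓ (witness j=3)
  i=3: ✓ (witness j=3)
  i=4: ✓ (witness j=4)
  i=5: ✓ (witness j=5)
  i=6: ✓ (witness j=6)
  i=7: ✗ (none in [7,8])
  i=8: ✗ (none in [8,9])
  i=9: ✓ (witness j=10)
  i=10: ✓ (witness j=10)

0, 1, 2, 3, 4, 5, 6, 9, 10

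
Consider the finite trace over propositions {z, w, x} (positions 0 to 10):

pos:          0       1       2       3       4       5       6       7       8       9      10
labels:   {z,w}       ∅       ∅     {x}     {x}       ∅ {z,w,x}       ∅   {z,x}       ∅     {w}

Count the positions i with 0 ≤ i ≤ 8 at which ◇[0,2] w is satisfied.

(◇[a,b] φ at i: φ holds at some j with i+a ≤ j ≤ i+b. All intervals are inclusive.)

Evaluate at each i in [0,8]:
  i=0: ✓ (witness j=0)
  i=1: ✗ (none in [1,3])
  i=2: ✗ (none in [2,4])
  i=3: ✗ (none in [3,5])
  i=4: ✓ (witness j=6)
  i=5: ✓ (witness j=6)
  i=6: ✓ (witness j=6)
  i=7: ✗ (none in [7,9])
  i=8: ✓ (witness j=10)
Positions where it holds: {0, 4, 5, 6, 8} → 5.

5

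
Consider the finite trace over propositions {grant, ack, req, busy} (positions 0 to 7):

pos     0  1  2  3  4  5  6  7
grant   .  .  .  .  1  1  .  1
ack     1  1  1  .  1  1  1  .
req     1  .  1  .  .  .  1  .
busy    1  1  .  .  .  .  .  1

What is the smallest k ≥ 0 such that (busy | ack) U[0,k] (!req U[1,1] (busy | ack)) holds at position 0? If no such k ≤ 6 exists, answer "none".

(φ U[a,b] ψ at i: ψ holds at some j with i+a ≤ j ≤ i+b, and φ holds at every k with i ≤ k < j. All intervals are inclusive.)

Need earliest j ≥ 0 with (!req U[1,1] (busy | ack)), and (busy | ack) at every k in [0,j-1].
  j=0: rhs fails.
  j=1: rhs holds; lhs holds on [0,0]. k = 1.

1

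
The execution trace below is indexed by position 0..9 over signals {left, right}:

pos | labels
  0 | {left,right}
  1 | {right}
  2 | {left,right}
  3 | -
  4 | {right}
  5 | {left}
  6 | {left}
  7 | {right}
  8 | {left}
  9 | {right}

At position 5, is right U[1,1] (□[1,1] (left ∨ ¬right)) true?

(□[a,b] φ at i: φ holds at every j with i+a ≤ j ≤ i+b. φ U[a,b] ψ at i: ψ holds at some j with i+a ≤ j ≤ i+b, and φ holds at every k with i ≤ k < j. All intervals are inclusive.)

Need some j in [6,6] with □[1,1] (left ∨ ¬right), and right at every k in [5,j-1].
  j=6: □[1,1] (left ∨ ¬right) — fails at 7.
No j in the window works → until fails.

Does not hold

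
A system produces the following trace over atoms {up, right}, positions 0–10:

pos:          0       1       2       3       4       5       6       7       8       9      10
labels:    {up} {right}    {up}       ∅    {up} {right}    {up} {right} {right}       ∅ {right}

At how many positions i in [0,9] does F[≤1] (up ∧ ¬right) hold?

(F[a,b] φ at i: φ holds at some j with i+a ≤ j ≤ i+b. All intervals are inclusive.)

7

Evaluate at each i in [0,9]:
  i=0: ✓ (witness j=0)
  i=1: ✓ (witness j=2)
  i=2: ✓ (witness j=2)
  i=3: ✓ (witness j=4)
  i=4: ✓ (witness j=4)
  i=5: ✓ (witness j=6)
  i=6: ✓ (witness j=6)
  i=7: ✗ (none in [7,8])
  i=8: ✗ (none in [8,9])
  i=9: ✗ (none in [9,10])
Positions where it holds: {0, 1, 2, 3, 4, 5, 6} → 7.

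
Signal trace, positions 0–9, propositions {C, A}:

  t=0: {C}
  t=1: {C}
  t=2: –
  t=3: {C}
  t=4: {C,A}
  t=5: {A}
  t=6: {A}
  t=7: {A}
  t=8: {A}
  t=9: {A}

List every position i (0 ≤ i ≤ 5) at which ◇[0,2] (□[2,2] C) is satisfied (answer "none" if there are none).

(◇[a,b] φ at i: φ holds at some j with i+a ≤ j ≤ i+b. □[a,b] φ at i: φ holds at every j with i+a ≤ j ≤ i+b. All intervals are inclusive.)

0, 1, 2

Evaluate at each i in [0,5]:
  i=0: ✓ (witness j=1)
  i=1: ✓ (witness j=1)
  i=2: ✓ (witness j=2)
  i=3: ✗ (none in [3,5])
  i=4: ✗ (none in [4,6])
  i=5: ✗ (none in [5,7])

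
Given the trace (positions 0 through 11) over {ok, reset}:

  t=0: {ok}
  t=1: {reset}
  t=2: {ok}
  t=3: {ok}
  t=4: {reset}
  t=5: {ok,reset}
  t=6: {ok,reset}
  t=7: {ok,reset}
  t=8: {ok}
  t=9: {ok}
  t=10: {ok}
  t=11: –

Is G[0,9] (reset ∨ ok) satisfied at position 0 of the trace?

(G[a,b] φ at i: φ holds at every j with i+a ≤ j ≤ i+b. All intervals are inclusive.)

True

Check (reset ∨ ok) at every j in [0,9]:
  j=0: true
  j=1: true
  j=2: true
  j=3: true
  j=4: true
  j=5: true
  j=6: true
  j=7: true
  j=8: true
  j=9: true
All positions satisfy it → formula holds.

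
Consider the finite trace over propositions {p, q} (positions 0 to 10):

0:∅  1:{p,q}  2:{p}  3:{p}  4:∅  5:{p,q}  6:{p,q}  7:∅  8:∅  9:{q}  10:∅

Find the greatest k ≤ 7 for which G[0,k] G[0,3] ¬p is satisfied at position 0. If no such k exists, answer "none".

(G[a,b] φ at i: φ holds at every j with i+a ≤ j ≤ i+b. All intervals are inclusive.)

G[0,3] ¬p must hold from j=0 onward; find where it first fails.
  j=0: fails → no k works.

none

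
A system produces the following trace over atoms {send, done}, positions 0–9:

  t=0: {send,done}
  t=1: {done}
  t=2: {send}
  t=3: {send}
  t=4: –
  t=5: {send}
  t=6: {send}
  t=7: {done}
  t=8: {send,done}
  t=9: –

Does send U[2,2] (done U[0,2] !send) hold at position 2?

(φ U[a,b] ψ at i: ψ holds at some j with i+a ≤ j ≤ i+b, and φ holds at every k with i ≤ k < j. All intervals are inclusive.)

True

Need some j in [4,4] with (done U[0,2] !send), and send at every k in [2,j-1].
  j=4: (done U[0,2] !send) holds; send holds at every k in [2,3] → satisfied.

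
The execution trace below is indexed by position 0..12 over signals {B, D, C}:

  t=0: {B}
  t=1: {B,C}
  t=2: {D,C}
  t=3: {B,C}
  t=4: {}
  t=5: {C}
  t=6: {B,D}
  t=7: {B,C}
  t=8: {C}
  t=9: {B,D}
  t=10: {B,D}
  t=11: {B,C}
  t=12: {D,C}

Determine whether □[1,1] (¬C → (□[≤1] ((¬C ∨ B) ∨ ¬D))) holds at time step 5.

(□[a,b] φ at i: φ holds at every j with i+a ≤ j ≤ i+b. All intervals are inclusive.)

Yes

Check (¬C → (□[≤1] ((¬C ∨ B) ∨ ¬D))) at every j in [6,6]:
  j=6: antecedent true; consequent holds on [6,7] → ✓
All positions satisfy it → formula holds.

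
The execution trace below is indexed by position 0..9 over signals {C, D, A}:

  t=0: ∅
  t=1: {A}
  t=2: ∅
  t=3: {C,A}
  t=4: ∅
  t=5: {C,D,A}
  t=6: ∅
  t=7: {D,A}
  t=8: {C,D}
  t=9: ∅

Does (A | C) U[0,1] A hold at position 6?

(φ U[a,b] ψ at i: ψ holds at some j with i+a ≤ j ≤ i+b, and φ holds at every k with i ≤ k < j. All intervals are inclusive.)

Need some j in [6,7] with A, and (A | C) at every k in [6,j-1].
  j=6: A false.
  j=7: A holds, but (A | C) fails at k=6 → not this j.
No j in the window works → until fails.

No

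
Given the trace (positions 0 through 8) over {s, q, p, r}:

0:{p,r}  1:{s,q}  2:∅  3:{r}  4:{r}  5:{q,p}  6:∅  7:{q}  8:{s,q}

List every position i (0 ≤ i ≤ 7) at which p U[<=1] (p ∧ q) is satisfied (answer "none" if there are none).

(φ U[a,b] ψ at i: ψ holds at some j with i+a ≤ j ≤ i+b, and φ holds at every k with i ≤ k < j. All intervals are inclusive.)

Evaluate at each i in [0,7]:
  i=0: ✗ (no rhs in [0,1])
  i=1: ✗ (no rhs in [1,2])
  i=2: ✗ (no rhs in [2,3])
  i=3: ✗ (no rhs in [3,4])
  i=4: ✗ (lhs fails at k=4 before rhs at j=5)
  i=5: ✓ (rhs at j=5)
  i=6: ✗ (no rhs in [6,7])
  i=7: ✗ (no rhs in [7,8])

5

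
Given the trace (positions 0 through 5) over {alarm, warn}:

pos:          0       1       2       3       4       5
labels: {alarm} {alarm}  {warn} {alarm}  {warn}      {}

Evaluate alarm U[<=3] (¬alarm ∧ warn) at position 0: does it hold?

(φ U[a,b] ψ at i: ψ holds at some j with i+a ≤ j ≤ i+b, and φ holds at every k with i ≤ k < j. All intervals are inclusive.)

Need some j in [0,3] with (¬alarm ∧ warn), and alarm at every k in [0,j-1].
  j=0: (¬alarm ∧ warn) false.
  j=1: (¬alarm ∧ warn) false.
  j=2: (¬alarm ∧ warn) holds; alarm holds at every k in [0,1] → satisfied.

Yes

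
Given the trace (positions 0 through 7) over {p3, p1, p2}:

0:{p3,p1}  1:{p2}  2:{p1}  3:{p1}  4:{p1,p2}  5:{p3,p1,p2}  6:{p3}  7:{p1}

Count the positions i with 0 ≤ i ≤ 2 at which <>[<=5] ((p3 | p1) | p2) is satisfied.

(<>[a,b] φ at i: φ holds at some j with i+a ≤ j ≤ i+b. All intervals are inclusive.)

3

Evaluate at each i in [0,2]:
  i=0: ✓ (witness j=0)
  i=1: ✓ (witness j=1)
  i=2: ✓ (witness j=2)
Positions where it holds: {0, 1, 2} → 3.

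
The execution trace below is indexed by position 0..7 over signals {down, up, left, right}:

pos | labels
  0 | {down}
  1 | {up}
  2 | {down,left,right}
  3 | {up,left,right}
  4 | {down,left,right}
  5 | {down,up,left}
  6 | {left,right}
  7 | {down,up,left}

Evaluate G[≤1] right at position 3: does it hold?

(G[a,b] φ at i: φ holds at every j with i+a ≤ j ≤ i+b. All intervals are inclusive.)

Check right at every j in [3,4]:
  j=3: true
  j=4: true
All positions satisfy it → formula holds.

Holds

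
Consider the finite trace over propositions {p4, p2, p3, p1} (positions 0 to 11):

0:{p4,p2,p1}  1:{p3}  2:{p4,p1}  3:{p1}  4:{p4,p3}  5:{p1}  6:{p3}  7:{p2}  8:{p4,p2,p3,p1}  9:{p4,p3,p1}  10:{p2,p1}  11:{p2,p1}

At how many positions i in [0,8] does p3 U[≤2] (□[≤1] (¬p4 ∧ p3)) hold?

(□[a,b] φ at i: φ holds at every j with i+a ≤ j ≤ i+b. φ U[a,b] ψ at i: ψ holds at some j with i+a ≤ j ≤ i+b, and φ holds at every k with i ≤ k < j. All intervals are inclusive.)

Evaluate at each i in [0,8]:
  i=0: ✗ (no rhs in [0,2])
  i=1: ✗ (no rhs in [1,3])
  i=2: ✗ (no rhs in [2,4])
  i=3: ✗ (no rhs in [3,5])
  i=4: ✗ (no rhs in [4,6])
  i=5: ✗ (no rhs in [5,7])
  i=6: ✗ (no rhs in [6,8])
  i=7: ✗ (no rhs in [7,9])
  i=8: ✗ (no rhs in [8,10])
Positions where it holds: {} → 0.

0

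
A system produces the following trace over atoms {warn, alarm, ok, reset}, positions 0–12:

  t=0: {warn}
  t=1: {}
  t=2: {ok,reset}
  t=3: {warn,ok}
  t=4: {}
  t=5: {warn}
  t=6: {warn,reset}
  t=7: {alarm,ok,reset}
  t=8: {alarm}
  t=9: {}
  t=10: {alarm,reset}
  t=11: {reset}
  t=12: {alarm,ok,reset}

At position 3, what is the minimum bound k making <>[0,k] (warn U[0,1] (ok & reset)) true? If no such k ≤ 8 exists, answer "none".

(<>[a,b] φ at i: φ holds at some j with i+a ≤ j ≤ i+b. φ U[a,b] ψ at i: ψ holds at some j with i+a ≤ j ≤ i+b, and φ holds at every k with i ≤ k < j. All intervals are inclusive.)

Scan j = 3,4,… for (warn U[0,1] (ok & reset)):
  j=3: fails
  j=4: fails
  j=5: fails
  j=6: holds
First hit at j=6, so smallest k = 6-3 = 3.

3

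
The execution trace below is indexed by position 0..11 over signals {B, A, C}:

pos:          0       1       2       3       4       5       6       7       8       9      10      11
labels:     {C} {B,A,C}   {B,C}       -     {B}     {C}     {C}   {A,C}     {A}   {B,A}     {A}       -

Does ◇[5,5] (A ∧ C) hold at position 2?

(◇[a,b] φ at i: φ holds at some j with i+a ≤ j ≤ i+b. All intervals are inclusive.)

Yes

Check (A ∧ C) at each j in [7,7]:
  j=7: true
Found at j=7 → formula holds.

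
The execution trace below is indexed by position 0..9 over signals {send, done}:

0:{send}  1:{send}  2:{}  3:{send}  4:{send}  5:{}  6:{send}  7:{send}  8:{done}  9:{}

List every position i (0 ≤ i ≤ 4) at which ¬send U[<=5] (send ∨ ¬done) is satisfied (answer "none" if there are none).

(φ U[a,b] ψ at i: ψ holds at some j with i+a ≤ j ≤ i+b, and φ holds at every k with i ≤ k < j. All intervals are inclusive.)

0, 1, 2, 3, 4

Evaluate at each i in [0,4]:
  i=0: ✓ (rhs at j=0)
  i=1: ✓ (rhs at j=1)
  i=2: ✓ (rhs at j=2)
  i=3: ✓ (rhs at j=3)
  i=4: ✓ (rhs at j=4)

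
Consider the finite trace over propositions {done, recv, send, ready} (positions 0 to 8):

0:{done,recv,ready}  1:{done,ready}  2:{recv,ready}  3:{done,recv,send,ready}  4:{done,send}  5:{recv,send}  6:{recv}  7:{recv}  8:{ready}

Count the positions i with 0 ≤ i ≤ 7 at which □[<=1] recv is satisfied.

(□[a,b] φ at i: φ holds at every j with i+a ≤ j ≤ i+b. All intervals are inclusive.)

Evaluate at each i in [0,7]:
  i=0: ✗ (fails at j=1)
  i=1: ✗ (fails at j=1)
  i=2: ✓ (all of [2,3])
  i=3: ✗ (fails at j=4)
  i=4: ✗ (fails at j=4)
  i=5: ✓ (all of [5,6])
  i=6: ✓ (all of [6,7])
  i=7: ✗ (fails at j=8)
Positions where it holds: {2, 5, 6} → 3.

3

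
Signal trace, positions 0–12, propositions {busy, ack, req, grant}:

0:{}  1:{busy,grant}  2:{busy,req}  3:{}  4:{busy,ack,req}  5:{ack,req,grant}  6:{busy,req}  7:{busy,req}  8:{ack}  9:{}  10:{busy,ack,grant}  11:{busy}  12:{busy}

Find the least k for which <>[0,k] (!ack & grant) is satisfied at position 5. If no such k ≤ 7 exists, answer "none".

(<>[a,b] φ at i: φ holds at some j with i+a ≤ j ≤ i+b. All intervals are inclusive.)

Scan j = 5,6,… for (!ack & grant):
  j=5: fails
  j=6: fails
  j=7: fails
  j=8: fails
  j=9: fails
  j=10: fails
  j=11: fails
  j=12: fails
No j in [5,12] satisfies it → none.

none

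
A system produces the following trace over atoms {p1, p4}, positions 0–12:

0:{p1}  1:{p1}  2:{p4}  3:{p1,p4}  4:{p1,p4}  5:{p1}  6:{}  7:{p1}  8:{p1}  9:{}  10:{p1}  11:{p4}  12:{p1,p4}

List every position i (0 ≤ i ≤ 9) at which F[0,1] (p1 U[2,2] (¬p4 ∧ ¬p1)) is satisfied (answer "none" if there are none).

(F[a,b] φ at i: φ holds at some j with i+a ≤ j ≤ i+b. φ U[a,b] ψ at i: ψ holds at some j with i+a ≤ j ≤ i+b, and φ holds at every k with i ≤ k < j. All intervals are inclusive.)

Evaluate at each i in [0,9]:
  i=0: ✗ (none in [0,1])
  i=1: ✗ (none in [1,2])
  i=2: ✗ (none in [2,3])
  i=3: ✓ (witness j=4)
  i=4: ✓ (witness j=4)
  i=5: ✗ (none in [5,6])
  i=6: ✓ (witness j=7)
  i=7: ✓ (witness j=7)
  i=8: ✗ (none in [8,9])
  i=9: ✗ (none in [9,10])

3, 4, 6, 7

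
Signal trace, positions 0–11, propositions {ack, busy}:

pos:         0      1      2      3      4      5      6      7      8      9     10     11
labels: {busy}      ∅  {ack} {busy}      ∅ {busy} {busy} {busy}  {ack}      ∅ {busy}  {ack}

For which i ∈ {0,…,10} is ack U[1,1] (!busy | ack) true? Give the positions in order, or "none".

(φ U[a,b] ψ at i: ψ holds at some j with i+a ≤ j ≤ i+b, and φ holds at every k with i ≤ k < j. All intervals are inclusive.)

8

Evaluate at each i in [0,10]:
  i=0: ✗ (lhs fails at k=0 before rhs at j=1)
  i=1: ✗ (lhs fails at k=1 before rhs at j=2)
  i=2: ✗ (no rhs in [3,3])
  i=3: ✗ (lhs fails at k=3 before rhs at j=4)
  i=4: ✗ (no rhs in [5,5])
  i=5: ✗ (no rhs in [6,6])
  i=6: ✗ (no rhs in [7,7])
  i=7: ✗ (lhs fails at k=7 before rhs at j=8)
  i=8: ✓ (rhs at j=9; lhs holds on [8,8])
  i=9: ✗ (no rhs in [10,10])
  i=10: ✗ (lhs fails at k=10 before rhs at j=11)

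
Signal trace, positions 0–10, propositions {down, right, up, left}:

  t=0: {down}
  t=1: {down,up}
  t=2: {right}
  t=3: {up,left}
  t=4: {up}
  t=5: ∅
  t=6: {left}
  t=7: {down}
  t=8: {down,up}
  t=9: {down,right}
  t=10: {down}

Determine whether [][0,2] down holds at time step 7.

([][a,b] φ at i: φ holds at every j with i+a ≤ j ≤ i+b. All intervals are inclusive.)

Check down at every j in [7,9]:
  j=7: true
  j=8: true
  j=9: true
All positions satisfy it → formula holds.

True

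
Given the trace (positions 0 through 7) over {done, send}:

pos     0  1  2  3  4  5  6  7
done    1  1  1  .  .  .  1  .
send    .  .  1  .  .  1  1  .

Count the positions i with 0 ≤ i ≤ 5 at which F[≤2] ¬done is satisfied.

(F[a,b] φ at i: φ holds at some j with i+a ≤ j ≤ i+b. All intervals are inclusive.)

Evaluate at each i in [0,5]:
  i=0: ✗ (none in [0,2])
  i=1: ✓ (witness j=3)
  i=2: ✓ (witness j=3)
  i=3: ✓ (witness j=3)
  i=4: ✓ (witness j=4)
  i=5: ✓ (witness j=5)
Positions where it holds: {1, 2, 3, 4, 5} → 5.

5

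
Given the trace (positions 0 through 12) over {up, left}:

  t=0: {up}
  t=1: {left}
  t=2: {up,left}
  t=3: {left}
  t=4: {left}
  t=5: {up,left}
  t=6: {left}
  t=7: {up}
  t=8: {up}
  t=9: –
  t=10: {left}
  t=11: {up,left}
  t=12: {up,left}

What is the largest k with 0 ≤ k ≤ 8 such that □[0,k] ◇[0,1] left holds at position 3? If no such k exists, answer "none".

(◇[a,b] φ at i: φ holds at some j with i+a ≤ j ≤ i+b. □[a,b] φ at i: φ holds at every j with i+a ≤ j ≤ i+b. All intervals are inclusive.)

3

◇[0,1] left must hold from j=3 onward; find where it first fails.
  j=3: holds
  j=4: holds
  j=5: holds
  j=6: holds
  j=7: fails
Holds on [3,6], so largest k = 3.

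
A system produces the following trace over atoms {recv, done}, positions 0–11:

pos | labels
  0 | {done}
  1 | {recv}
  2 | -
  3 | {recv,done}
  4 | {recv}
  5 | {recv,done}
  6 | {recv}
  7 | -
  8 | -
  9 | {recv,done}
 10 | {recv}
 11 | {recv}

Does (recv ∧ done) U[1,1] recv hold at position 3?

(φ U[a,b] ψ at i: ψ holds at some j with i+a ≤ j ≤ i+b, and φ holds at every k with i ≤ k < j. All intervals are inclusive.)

Need some j in [4,4] with recv, and (recv ∧ done) at every k in [3,j-1].
  j=4: recv holds; (recv ∧ done) holds at every k in [3,3] → satisfied.

True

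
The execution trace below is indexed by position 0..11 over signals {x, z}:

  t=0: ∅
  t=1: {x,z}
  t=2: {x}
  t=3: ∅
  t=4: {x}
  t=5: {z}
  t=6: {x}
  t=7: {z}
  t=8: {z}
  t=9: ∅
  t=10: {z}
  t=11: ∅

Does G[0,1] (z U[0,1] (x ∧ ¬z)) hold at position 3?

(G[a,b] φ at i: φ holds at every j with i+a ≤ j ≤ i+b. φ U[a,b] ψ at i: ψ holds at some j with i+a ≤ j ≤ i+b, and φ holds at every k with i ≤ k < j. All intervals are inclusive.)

False

Check (z U[0,1] (x ∧ ¬z)) at every j in [3,4]:
  j=3: fails
  j=4: holds
Fails at j=3 → formula fails.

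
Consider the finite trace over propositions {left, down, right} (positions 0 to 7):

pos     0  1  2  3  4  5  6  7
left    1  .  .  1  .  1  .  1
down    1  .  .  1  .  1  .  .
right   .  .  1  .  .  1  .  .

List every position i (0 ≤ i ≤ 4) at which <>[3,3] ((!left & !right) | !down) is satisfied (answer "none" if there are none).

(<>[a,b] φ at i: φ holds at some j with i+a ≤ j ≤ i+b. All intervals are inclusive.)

1, 3, 4

Evaluate at each i in [0,4]:
  i=0: ✗ (none in [3,3])
  i=1: ✓ (witness j=4)
  i=2: ✗ (none in [5,5])
  i=3: ✓ (witness j=6)
  i=4: ✓ (witness j=7)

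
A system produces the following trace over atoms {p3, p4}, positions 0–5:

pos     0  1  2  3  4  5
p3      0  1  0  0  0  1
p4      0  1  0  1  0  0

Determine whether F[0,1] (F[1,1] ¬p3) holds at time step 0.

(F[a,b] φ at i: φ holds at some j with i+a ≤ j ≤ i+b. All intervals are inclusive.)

Holds

Check F[1,1] ¬p3 at each j in [0,1]:
  j=0: fails (none in [1,1])
  j=1: holds (witness at 2)
Found at j=1 → formula holds.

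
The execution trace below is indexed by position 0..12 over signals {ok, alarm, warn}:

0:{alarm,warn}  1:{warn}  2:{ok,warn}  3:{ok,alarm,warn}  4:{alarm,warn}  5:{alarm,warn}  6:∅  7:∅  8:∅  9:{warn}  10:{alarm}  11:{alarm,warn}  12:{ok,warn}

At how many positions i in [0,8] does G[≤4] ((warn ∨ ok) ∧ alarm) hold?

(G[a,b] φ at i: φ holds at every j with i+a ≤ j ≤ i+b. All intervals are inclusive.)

Evaluate at each i in [0,8]:
  i=0: ✗ (fails at j=1)
  i=1: ✗ (fails at j=1)
  i=2: ✗ (fails at j=2)
  i=3: ✗ (fails at j=6)
  i=4: ✗ (fails at j=6)
  i=5: ✗ (fails at j=6)
  i=6: ✗ (fails at j=6)
  i=7: ✗ (fails at j=7)
  i=8: ✗ (fails at j=8)
Positions where it holds: {} → 0.

0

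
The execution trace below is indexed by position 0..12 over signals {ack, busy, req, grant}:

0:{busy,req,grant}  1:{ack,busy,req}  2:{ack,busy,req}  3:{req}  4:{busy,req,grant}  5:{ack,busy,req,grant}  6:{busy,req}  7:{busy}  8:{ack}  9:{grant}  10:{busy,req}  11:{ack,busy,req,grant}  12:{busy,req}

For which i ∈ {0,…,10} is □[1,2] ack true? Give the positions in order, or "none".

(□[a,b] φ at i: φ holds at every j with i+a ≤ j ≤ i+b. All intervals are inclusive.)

0

Evaluate at each i in [0,10]:
  i=0: ✓ (all of [1,2])
  i=1: ✗ (fails at j=3)
  i=2: ✗ (fails at j=3)
  i=3: ✗ (fails at j=4)
  i=4: ✗ (fails at j=6)
  i=5: ✗ (fails at j=6)
  i=6: ✗ (fails at j=7)
  i=7: ✗ (fails at j=9)
  i=8: ✗ (fails at j=9)
  i=9: ✗ (fails at j=10)
  i=10: ✗ (fails at j=12)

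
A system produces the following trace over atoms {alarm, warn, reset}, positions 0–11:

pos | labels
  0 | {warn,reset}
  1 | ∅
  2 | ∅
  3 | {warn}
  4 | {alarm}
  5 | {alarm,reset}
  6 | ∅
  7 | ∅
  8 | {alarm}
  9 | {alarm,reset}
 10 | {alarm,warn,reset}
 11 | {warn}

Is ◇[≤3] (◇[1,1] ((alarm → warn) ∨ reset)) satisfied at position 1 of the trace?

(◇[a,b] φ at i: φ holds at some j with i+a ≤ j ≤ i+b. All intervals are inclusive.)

Check ◇[1,1] ((alarm → warn) ∨ reset) at each j in [1,4]:
  j=1: holds (witness at 2)
  j=2: holds (witness at 3)
  j=3: fails (none in [4,4])
  j=4: holds (witness at 5)
Found at j=1 → formula holds.

True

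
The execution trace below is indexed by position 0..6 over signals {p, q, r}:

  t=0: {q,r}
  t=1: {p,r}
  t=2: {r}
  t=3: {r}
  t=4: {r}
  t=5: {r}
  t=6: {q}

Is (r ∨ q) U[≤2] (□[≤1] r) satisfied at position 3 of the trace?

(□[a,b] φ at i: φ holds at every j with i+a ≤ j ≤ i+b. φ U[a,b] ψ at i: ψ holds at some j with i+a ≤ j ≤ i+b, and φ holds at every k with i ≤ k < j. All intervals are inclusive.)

Need some j in [3,5] with □[≤1] r, and (r ∨ q) at every k in [3,j-1].
  j=3: □[≤1] r holds; no prefix to check → satisfied.

Holds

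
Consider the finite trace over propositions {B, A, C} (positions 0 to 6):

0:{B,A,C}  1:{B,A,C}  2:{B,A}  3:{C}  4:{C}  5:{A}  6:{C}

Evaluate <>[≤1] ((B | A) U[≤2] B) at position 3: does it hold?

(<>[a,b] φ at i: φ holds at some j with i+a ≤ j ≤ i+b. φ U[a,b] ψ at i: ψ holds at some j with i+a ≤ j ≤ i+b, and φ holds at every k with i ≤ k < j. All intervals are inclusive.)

Check ((B | A) U[≤2] B) at each j in [3,4]:
  j=3: fails
  j=4: fails
No position in the window satisfies it → formula fails.

Does not hold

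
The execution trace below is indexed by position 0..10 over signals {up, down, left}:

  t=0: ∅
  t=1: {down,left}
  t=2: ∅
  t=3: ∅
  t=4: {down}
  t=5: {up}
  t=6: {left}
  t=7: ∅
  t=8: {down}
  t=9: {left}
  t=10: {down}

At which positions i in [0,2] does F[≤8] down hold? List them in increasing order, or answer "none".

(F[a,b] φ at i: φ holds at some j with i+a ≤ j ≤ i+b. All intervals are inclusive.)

Evaluate at each i in [0,2]:
  i=0: ✓ (witness j=1)
  i=1: ✓ (witness j=1)
  i=2: ✓ (witness j=4)

0, 1, 2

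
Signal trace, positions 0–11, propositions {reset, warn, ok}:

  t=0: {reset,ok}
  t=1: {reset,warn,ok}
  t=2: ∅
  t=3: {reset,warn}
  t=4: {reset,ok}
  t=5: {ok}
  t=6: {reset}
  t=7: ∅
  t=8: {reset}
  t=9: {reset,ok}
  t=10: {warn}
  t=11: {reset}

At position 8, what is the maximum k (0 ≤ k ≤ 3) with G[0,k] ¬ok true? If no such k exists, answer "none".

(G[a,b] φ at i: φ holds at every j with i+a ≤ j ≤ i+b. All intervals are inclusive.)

¬ok must hold from j=8 onward; find where it first fails.
  j=8: holds
  j=9: fails
Holds on [8,8], so largest k = 0.

0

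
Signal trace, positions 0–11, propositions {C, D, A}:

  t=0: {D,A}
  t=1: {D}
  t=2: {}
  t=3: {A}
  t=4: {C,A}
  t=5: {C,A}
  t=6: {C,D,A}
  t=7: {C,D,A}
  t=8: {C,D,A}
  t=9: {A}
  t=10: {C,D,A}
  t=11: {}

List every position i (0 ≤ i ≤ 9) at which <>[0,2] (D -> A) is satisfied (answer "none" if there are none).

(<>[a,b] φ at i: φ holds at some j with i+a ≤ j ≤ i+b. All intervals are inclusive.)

Evaluate at each i in [0,9]:
  i=0: ✓ (witness j=0)
  i=1: ✓ (witness j=2)
  i=2: ✓ (witness j=2)
  i=3: ✓ (witness j=3)
  i=4: ✓ (witness j=4)
  i=5: ✓ (witness j=5)
  i=6: ✓ (witness j=6)
  i=7: ✓ (witness j=7)
  i=8: ✓ (witness j=8)
  i=9: ✓ (witness j=9)

0, 1, 2, 3, 4, 5, 6, 7, 8, 9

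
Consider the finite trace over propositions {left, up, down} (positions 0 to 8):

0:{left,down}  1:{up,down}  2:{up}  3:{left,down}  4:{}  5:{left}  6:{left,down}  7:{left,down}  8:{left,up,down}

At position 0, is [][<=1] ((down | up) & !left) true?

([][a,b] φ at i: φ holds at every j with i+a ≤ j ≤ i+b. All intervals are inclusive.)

No

Check ((down | up) & !left) at every j in [0,1]:
  j=0: false
  j=1: true
Fails at j=0 → formula fails.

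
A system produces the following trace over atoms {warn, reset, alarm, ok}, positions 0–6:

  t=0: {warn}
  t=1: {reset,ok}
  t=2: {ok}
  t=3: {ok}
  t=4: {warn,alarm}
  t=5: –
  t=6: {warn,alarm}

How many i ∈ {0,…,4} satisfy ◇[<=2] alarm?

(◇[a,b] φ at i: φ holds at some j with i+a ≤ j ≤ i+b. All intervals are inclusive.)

3

Evaluate at each i in [0,4]:
  i=0: ✗ (none in [0,2])
  i=1: ✗ (none in [1,3])
  i=2: ✓ (witness j=4)
  i=3: ✓ (witness j=4)
  i=4: ✓ (witness j=4)
Positions where it holds: {2, 3, 4} → 3.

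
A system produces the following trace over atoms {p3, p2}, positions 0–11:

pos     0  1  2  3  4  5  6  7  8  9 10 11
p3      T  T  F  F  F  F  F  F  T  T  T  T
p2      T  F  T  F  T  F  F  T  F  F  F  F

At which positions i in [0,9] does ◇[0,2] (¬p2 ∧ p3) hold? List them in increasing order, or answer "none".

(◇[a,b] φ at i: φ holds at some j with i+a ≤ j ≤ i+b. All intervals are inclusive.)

Evaluate at each i in [0,9]:
  i=0: ✓ (witness j=1)
  i=1: ✓ (witness j=1)
  i=2: ✗ (none in [2,4])
  i=3: ✗ (none in [3,5])
  i=4: ✗ (none in [4,6])
  i=5: ✗ (none in [5,7])
  i=6: ✓ (witness j=8)
  i=7: ✓ (witness j=8)
  i=8: ✓ (witness j=8)
  i=9: ✓ (witness j=9)

0, 1, 6, 7, 8, 9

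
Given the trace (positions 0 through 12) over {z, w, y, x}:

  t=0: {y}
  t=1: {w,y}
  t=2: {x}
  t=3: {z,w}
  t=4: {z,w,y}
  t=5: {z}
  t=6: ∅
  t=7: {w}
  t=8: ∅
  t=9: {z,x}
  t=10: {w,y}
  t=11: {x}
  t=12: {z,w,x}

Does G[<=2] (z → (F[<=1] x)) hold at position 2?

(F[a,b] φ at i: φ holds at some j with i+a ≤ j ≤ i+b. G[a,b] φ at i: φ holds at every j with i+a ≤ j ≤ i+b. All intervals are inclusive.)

Check (z → (F[<=1] x)) at every j in [2,4]:
  j=2: antecedent false → ✓
  j=3: antecedent true; consequent fails (none in [3,4]) → ✗
  j=4: antecedent true; consequent fails (none in [4,5]) → ✗
Fails at j=3 → formula fails.

No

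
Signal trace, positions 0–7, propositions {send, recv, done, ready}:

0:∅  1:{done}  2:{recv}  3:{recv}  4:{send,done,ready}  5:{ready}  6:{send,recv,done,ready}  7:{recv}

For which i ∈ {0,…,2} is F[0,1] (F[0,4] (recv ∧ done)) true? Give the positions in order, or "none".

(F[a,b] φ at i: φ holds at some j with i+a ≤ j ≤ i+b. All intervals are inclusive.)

Evaluate at each i in [0,2]:
  i=0: ✗ (none in [0,1])
  i=1: ✓ (witness j=2)
  i=2: ✓ (witness j=2)

1, 2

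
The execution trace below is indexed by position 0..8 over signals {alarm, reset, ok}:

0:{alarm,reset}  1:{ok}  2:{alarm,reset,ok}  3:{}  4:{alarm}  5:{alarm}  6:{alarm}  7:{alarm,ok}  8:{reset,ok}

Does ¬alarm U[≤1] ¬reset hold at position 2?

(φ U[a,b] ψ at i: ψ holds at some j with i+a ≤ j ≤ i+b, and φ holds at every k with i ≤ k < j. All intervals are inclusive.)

False

Need some j in [2,3] with ¬reset, and ¬alarm at every k in [2,j-1].
  j=2: ¬reset false.
  j=3: ¬reset holds, but ¬alarm fails at k=2 → not this j.
No j in the window works → until fails.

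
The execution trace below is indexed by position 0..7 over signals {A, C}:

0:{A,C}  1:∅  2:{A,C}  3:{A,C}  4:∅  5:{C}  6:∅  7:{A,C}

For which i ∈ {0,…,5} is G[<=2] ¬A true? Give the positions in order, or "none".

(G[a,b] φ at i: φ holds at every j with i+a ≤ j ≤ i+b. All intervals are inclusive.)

Evaluate at each i in [0,5]:
  i=0: ✗ (fails at j=0)
  i=1: ✗ (fails at j=2)
  i=2: ✗ (fails at j=2)
  i=3: ✗ (fails at j=3)
  i=4: ✓ (all of [4,6])
  i=5: ✗ (fails at j=7)

4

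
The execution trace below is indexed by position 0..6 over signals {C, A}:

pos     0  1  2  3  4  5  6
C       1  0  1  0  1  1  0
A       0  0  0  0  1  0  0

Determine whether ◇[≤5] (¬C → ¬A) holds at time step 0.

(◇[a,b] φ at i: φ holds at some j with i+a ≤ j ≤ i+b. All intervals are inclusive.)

Holds

Check (¬C → ¬A) at each j in [0,5]:
  j=0: true
  j=1: true
  j=2: true
  j=3: true
  j=4: true
  j=5: true
Found at j=0 → formula holds.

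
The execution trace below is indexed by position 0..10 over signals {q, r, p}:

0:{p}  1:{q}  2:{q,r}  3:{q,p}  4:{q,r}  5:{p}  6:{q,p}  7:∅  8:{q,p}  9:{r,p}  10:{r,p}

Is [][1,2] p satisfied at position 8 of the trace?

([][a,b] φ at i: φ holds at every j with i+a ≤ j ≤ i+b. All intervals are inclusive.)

Check p at every j in [9,10]:
  j=9: true
  j=10: true
All positions satisfy it → formula holds.

Holds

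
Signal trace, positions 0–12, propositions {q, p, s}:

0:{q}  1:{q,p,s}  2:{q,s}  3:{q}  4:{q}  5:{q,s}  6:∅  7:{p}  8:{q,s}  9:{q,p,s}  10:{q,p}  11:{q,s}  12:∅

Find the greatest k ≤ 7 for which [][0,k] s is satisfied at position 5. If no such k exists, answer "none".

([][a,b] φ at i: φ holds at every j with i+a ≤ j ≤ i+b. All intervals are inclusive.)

0

s must hold from j=5 onward; find where it first fails.
  j=5: holds
  j=6: fails
Holds on [5,5], so largest k = 0.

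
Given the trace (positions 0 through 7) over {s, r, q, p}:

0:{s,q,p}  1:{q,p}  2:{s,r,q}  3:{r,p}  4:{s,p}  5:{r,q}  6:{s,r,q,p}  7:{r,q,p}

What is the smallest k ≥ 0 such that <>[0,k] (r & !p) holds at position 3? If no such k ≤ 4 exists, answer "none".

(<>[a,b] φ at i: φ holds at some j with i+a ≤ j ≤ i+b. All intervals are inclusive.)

2

Scan j = 3,4,… for (r & !p):
  j=3: fails
  j=4: fails
  j=5: holds
First hit at j=5, so smallest k = 5-3 = 2.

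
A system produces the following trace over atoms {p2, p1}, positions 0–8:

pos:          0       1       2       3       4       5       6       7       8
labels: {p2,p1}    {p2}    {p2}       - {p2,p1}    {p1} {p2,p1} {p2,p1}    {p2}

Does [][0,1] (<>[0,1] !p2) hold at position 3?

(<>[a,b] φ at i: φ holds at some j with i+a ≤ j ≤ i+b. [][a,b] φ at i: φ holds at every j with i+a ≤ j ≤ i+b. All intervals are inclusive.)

Check <>[0,1] !p2 at every j in [3,4]:
  j=3: holds (witness at 3)
  j=4: holds (witness at 5)
All positions satisfy it → formula holds.

Holds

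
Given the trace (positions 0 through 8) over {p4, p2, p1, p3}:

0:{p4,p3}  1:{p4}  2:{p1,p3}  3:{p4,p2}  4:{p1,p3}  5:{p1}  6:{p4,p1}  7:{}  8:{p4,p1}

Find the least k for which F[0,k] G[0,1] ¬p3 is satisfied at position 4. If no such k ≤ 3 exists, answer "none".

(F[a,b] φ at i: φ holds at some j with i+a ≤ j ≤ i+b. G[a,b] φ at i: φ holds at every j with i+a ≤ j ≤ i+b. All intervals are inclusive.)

Scan j = 4,5,… for G[0,1] ¬p3:
  j=4: fails
  j=5: holds
First hit at j=5, so smallest k = 5-4 = 1.

1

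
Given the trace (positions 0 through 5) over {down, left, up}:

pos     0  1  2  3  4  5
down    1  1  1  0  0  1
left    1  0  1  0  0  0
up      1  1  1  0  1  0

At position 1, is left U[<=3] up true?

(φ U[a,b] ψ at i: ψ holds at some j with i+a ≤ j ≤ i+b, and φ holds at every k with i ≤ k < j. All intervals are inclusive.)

Yes

Need some j in [1,4] with up, and left at every k in [1,j-1].
  j=1: up holds; no prefix to check → satisfied.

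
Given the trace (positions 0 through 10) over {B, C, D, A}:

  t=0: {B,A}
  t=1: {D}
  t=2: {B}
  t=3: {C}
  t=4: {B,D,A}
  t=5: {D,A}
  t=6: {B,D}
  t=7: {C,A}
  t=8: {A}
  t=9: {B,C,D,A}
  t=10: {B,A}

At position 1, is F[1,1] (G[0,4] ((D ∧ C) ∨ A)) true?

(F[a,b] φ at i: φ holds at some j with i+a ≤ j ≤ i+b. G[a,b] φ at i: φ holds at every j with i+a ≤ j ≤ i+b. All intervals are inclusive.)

False

Check G[0,4] ((D ∧ C) ∨ A) at each j in [2,2]:
  j=2: fails at 2
No position in the window satisfies it → formula fails.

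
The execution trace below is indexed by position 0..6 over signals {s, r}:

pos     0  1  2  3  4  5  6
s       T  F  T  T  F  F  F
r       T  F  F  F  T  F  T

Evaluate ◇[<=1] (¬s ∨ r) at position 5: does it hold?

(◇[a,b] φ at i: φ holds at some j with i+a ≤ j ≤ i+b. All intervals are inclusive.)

Holds

Check (¬s ∨ r) at each j in [5,6]:
  j=5: true
  j=6: true
Found at j=5 → formula holds.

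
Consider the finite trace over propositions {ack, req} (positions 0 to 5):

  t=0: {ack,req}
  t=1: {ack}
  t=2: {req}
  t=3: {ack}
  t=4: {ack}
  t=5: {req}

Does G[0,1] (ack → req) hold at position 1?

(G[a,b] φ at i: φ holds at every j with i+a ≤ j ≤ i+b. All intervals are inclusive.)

Check (ack → req) at every j in [1,2]:
  j=1: antecedent true; consequent false → ✗
  j=2: antecedent false → ✓
Fails at j=1 → formula fails.

Does not hold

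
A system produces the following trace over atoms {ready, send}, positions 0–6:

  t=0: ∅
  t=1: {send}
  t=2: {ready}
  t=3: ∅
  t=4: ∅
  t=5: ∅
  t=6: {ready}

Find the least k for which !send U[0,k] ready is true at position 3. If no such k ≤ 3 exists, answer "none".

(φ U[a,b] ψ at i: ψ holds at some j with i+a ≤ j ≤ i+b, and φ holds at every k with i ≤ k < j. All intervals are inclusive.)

3

Need earliest j ≥ 3 with ready, and !send at every k in [3,j-1].
  j=3: rhs fails.
  j=4: rhs fails.
  j=5: rhs fails.
  j=6: rhs holds; lhs holds on [3,5]. k = 3.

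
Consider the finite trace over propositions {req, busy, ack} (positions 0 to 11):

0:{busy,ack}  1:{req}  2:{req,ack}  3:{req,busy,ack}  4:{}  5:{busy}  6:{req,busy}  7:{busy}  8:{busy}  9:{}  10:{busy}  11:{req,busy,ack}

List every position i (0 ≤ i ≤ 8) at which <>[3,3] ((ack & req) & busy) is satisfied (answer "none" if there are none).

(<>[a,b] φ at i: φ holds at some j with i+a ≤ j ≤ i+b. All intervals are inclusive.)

0, 8

Evaluate at each i in [0,8]:
  i=0: ✓ (witness j=3)
  i=1: ✗ (none in [4,4])
  i=2: ✗ (none in [5,5])
  i=3: ✗ (none in [6,6])
  i=4: ✗ (none in [7,7])
  i=5: ✗ (none in [8,8])
  i=6: ✗ (none in [9,9])
  i=7: ✗ (none in [10,10])
  i=8: ✓ (witness j=11)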